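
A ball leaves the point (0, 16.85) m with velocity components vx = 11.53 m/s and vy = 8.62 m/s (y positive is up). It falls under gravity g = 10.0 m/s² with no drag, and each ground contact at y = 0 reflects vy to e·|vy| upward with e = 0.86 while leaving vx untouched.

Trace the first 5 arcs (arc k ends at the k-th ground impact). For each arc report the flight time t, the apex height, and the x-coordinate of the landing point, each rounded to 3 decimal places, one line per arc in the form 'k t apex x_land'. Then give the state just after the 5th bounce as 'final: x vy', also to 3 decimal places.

1 2.890 20.565 33.322
2 3.488 15.210 73.542
3 3.000 11.249 108.131
4 2.580 8.320 137.878
5 2.219 6.153 163.460
final: 163.460 9.541

Arc 1: start y=16.850, vy=8.620 → t=2.890, apex=20.565, x_land=33.322, impact vy=-20.281
  bounce: vy ← 0.86·20.281 = 17.441
Arc 2: start y=0.000, vy=17.441 → t=3.488, apex=15.210, x_land=73.542, impact vy=-17.441
  bounce: vy ← 0.86·17.441 = 15.000
Arc 3: start y=0.000, vy=15.000 → t=3.000, apex=11.249, x_land=108.131, impact vy=-15.000
  bounce: vy ← 0.86·15.000 = 12.900
Arc 4: start y=0.000, vy=12.900 → t=2.580, apex=8.320, x_land=137.878, impact vy=-12.900
  bounce: vy ← 0.86·12.900 = 11.094
Arc 5: start y=0.000, vy=11.094 → t=2.219, apex=6.153, x_land=163.460, impact vy=-11.094
  bounce: vy ← 0.86·11.094 = 9.541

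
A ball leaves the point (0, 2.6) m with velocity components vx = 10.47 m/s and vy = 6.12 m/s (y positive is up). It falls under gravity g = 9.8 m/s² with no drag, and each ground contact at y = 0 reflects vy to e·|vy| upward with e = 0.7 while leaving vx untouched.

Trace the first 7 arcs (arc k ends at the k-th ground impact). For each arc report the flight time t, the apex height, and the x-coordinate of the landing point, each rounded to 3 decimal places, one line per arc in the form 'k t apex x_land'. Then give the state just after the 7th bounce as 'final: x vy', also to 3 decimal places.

Arc 1: start y=2.600, vy=6.120 → t=1.584, apex=4.511, x_land=16.584, impact vy=-9.403
  bounce: vy ← 0.7·9.403 = 6.582
Arc 2: start y=0.000, vy=6.582 → t=1.343, apex=2.210, x_land=30.648, impact vy=-6.582
  bounce: vy ← 0.7·6.582 = 4.607
Arc 3: start y=0.000, vy=4.607 → t=0.940, apex=1.083, x_land=40.493, impact vy=-4.607
  bounce: vy ← 0.7·4.607 = 3.225
Arc 4: start y=0.000, vy=3.225 → t=0.658, apex=0.531, x_land=47.384, impact vy=-3.225
  bounce: vy ← 0.7·3.225 = 2.258
Arc 5: start y=0.000, vy=2.258 → t=0.461, apex=0.260, x_land=52.208, impact vy=-2.258
  bounce: vy ← 0.7·2.258 = 1.580
Arc 6: start y=0.000, vy=1.580 → t=0.323, apex=0.127, x_land=55.585, impact vy=-1.580
  bounce: vy ← 0.7·1.580 = 1.106
Arc 7: start y=0.000, vy=1.106 → t=0.226, apex=0.062, x_land=57.949, impact vy=-1.106
  bounce: vy ← 0.7·1.106 = 0.774

1 1.584 4.511 16.584
2 1.343 2.210 30.648
3 0.940 1.083 40.493
4 0.658 0.531 47.384
5 0.461 0.260 52.208
6 0.323 0.127 55.585
7 0.226 0.062 57.949
final: 57.949 0.774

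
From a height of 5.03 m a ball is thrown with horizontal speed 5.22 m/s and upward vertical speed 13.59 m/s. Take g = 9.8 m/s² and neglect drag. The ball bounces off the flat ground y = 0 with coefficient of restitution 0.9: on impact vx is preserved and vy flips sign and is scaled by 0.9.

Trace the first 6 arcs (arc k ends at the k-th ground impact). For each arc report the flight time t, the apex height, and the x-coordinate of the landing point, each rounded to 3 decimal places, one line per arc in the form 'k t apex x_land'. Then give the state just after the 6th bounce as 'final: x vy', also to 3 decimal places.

1 3.104 14.453 16.204
2 3.091 11.707 32.341
3 2.782 9.483 46.864
4 2.504 7.681 59.935
5 2.254 6.221 71.699
6 2.028 5.039 82.286
final: 82.286 8.945

Arc 1: start y=5.030, vy=13.590 → t=3.104, apex=14.453, x_land=16.204, impact vy=-16.831
  bounce: vy ← 0.9·16.831 = 15.148
Arc 2: start y=0.000, vy=15.148 → t=3.091, apex=11.707, x_land=32.341, impact vy=-15.148
  bounce: vy ← 0.9·15.148 = 13.633
Arc 3: start y=0.000, vy=13.633 → t=2.782, apex=9.483, x_land=46.864, impact vy=-13.633
  bounce: vy ← 0.9·13.633 = 12.270
Arc 4: start y=0.000, vy=12.270 → t=2.504, apex=7.681, x_land=59.935, impact vy=-12.270
  bounce: vy ← 0.9·12.270 = 11.043
Arc 5: start y=0.000, vy=11.043 → t=2.254, apex=6.221, x_land=71.699, impact vy=-11.043
  bounce: vy ← 0.9·11.043 = 9.938
Arc 6: start y=0.000, vy=9.938 → t=2.028, apex=5.039, x_land=82.286, impact vy=-9.938
  bounce: vy ← 0.9·9.938 = 8.945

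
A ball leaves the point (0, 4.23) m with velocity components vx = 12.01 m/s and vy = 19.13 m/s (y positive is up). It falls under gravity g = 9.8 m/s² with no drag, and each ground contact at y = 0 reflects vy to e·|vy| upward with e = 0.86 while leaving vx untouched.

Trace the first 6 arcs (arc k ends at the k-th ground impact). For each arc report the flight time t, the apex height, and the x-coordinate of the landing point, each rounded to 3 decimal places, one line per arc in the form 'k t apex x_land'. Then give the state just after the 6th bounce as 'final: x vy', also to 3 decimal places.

Arc 1: start y=4.230, vy=19.130 → t=4.114, apex=22.901, x_land=49.408, impact vy=-21.186
  bounce: vy ← 0.86·21.186 = 18.220
Arc 2: start y=0.000, vy=18.220 → t=3.718, apex=16.938, x_land=94.067, impact vy=-18.220
  bounce: vy ← 0.86·18.220 = 15.669
Arc 3: start y=0.000, vy=15.669 → t=3.198, apex=12.527, x_land=132.473, impact vy=-15.669
  bounce: vy ← 0.86·15.669 = 13.476
Arc 4: start y=0.000, vy=13.476 → t=2.750, apex=9.265, x_land=165.502, impact vy=-13.476
  bounce: vy ← 0.86·13.476 = 11.589
Arc 5: start y=0.000, vy=11.589 → t=2.365, apex=6.852, x_land=193.907, impact vy=-11.589
  bounce: vy ← 0.86·11.589 = 9.967
Arc 6: start y=0.000, vy=9.967 → t=2.034, apex=5.068, x_land=218.336, impact vy=-9.967
  bounce: vy ← 0.86·9.967 = 8.571

1 4.114 22.901 49.408
2 3.718 16.938 94.067
3 3.198 12.527 132.473
4 2.750 9.265 165.502
5 2.365 6.852 193.907
6 2.034 5.068 218.336
final: 218.336 8.571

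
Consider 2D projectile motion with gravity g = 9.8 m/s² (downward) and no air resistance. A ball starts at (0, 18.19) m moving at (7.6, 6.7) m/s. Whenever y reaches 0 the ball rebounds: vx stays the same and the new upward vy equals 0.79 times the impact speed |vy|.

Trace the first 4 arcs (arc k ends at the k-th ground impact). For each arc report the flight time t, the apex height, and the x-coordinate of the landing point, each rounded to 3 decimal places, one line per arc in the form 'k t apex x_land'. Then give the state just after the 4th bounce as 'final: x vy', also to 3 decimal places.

1 2.728 20.480 20.734
2 3.230 12.782 45.283
3 2.552 7.977 64.677
4 2.016 4.979 79.998
final: 79.998 7.804

Arc 1: start y=18.190, vy=6.700 → t=2.728, apex=20.480, x_land=20.734, impact vy=-20.035
  bounce: vy ← 0.79·20.035 = 15.828
Arc 2: start y=0.000, vy=15.828 → t=3.230, apex=12.782, x_land=45.283, impact vy=-15.828
  bounce: vy ← 0.79·15.828 = 12.504
Arc 3: start y=0.000, vy=12.504 → t=2.552, apex=7.977, x_land=64.677, impact vy=-12.504
  bounce: vy ← 0.79·12.504 = 9.878
Arc 4: start y=0.000, vy=9.878 → t=2.016, apex=4.979, x_land=79.998, impact vy=-9.878
  bounce: vy ← 0.79·9.878 = 7.804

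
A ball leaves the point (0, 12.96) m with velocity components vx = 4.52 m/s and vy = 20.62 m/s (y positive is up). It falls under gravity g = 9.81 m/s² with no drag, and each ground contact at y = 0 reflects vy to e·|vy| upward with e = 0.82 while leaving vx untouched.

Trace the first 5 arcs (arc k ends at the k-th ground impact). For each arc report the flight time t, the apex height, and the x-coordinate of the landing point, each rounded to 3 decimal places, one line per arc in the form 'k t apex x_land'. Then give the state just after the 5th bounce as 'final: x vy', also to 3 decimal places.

1 4.759 34.631 21.511
2 4.358 23.286 41.208
3 3.573 15.657 57.359
4 2.930 10.528 70.603
5 2.403 7.079 81.463
final: 81.463 9.664

Arc 1: start y=12.960, vy=20.620 → t=4.759, apex=34.631, x_land=21.511, impact vy=-26.066
  bounce: vy ← 0.82·26.066 = 21.374
Arc 2: start y=0.000, vy=21.374 → t=4.358, apex=23.286, x_land=41.208, impact vy=-21.374
  bounce: vy ← 0.82·21.374 = 17.527
Arc 3: start y=0.000, vy=17.527 → t=3.573, apex=15.657, x_land=57.359, impact vy=-17.527
  bounce: vy ← 0.82·17.527 = 14.372
Arc 4: start y=0.000, vy=14.372 → t=2.930, apex=10.528, x_land=70.603, impact vy=-14.372
  bounce: vy ← 0.82·14.372 = 11.785
Arc 5: start y=0.000, vy=11.785 → t=2.403, apex=7.079, x_land=81.463, impact vy=-11.785
  bounce: vy ← 0.82·11.785 = 9.664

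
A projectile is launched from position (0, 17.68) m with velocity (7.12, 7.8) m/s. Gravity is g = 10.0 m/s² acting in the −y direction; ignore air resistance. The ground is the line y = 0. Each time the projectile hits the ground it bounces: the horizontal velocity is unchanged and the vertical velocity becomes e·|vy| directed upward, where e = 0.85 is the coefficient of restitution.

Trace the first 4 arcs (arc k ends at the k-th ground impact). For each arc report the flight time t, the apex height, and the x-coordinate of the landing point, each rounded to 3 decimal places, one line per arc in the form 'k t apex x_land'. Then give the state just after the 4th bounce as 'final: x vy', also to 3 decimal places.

1 2.816 20.722 20.048
2 3.461 14.972 44.689
3 2.942 10.817 65.634
4 2.500 7.815 83.438
final: 83.438 10.627

Arc 1: start y=17.680, vy=7.800 → t=2.816, apex=20.722, x_land=20.048, impact vy=-20.358
  bounce: vy ← 0.85·20.358 = 17.304
Arc 2: start y=0.000, vy=17.304 → t=3.461, apex=14.972, x_land=44.689, impact vy=-17.304
  bounce: vy ← 0.85·17.304 = 14.709
Arc 3: start y=0.000, vy=14.709 → t=2.942, apex=10.817, x_land=65.634, impact vy=-14.709
  bounce: vy ← 0.85·14.709 = 12.502
Arc 4: start y=0.000, vy=12.502 → t=2.500, apex=7.815, x_land=83.438, impact vy=-12.502
  bounce: vy ← 0.85·12.502 = 10.627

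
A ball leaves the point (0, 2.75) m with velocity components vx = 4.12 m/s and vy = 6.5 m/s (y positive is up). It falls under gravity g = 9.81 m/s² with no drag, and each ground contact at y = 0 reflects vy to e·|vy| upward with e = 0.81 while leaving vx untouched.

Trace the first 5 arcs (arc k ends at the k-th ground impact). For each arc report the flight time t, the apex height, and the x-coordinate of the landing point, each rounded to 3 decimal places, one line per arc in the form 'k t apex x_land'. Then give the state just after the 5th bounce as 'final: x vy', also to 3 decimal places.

1 1.662 4.903 6.849
2 1.620 3.217 13.523
3 1.312 2.111 18.928
4 1.063 1.385 23.306
5 0.861 0.909 26.853
final: 26.853 3.420

Arc 1: start y=2.750, vy=6.500 → t=1.662, apex=4.903, x_land=6.849, impact vy=-9.808
  bounce: vy ← 0.81·9.808 = 7.945
Arc 2: start y=0.000, vy=7.945 → t=1.620, apex=3.217, x_land=13.523, impact vy=-7.945
  bounce: vy ← 0.81·7.945 = 6.435
Arc 3: start y=0.000, vy=6.435 → t=1.312, apex=2.111, x_land=18.928, impact vy=-6.435
  bounce: vy ← 0.81·6.435 = 5.213
Arc 4: start y=0.000, vy=5.213 → t=1.063, apex=1.385, x_land=23.306, impact vy=-5.213
  bounce: vy ← 0.81·5.213 = 4.222
Arc 5: start y=0.000, vy=4.222 → t=0.861, apex=0.909, x_land=26.853, impact vy=-4.222
  bounce: vy ← 0.81·4.222 = 3.420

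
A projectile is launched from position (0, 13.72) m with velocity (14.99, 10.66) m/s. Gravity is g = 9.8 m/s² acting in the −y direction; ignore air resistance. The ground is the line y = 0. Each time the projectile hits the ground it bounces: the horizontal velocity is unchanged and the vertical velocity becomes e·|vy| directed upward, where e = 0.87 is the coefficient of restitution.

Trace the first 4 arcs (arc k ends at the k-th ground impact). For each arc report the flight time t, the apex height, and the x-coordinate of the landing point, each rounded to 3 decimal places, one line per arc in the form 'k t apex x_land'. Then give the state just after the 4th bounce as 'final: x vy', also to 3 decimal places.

Arc 1: start y=13.720, vy=10.660 → t=3.084, apex=19.518, x_land=46.222, impact vy=-19.559
  bounce: vy ← 0.87·19.559 = 17.016
Arc 2: start y=0.000, vy=17.016 → t=3.473, apex=14.773, x_land=98.278, impact vy=-17.016
  bounce: vy ← 0.87·17.016 = 14.804
Arc 3: start y=0.000, vy=14.804 → t=3.021, apex=11.182, x_land=143.566, impact vy=-14.804
  bounce: vy ← 0.87·14.804 = 12.880
Arc 4: start y=0.000, vy=12.880 → t=2.628, apex=8.463, x_land=182.967, impact vy=-12.880
  bounce: vy ← 0.87·12.880 = 11.205

1 3.084 19.518 46.222
2 3.473 14.773 98.278
3 3.021 11.182 143.566
4 2.628 8.463 182.967
final: 182.967 11.205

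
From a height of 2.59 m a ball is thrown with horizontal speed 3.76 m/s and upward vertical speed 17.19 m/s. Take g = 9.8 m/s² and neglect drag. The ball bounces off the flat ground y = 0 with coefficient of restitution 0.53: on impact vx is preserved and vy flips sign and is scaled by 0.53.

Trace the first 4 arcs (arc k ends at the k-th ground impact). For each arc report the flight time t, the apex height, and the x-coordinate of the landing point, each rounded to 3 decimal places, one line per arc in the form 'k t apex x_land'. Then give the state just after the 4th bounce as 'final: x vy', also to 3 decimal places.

1 3.653 17.666 13.735
2 2.013 4.962 21.303
3 1.067 1.394 25.313
4 0.565 0.392 27.439
final: 27.439 1.468

Arc 1: start y=2.590, vy=17.190 → t=3.653, apex=17.666, x_land=13.735, impact vy=-18.608
  bounce: vy ← 0.53·18.608 = 9.862
Arc 2: start y=0.000, vy=9.862 → t=2.013, apex=4.962, x_land=21.303, impact vy=-9.862
  bounce: vy ← 0.53·9.862 = 5.227
Arc 3: start y=0.000, vy=5.227 → t=1.067, apex=1.394, x_land=25.313, impact vy=-5.227
  bounce: vy ← 0.53·5.227 = 2.770
Arc 4: start y=0.000, vy=2.770 → t=0.565, apex=0.392, x_land=27.439, impact vy=-2.770
  bounce: vy ← 0.53·2.770 = 1.468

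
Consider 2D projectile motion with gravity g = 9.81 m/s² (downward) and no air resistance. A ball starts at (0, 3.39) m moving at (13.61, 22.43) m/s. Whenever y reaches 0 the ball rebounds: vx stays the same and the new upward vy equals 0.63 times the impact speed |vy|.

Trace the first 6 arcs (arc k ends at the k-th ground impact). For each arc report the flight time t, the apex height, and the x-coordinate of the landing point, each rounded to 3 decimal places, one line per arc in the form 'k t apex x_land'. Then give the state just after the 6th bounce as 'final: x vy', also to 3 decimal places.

Arc 1: start y=3.390, vy=22.430 → t=4.719, apex=29.032, x_land=64.230, impact vy=-23.867
  bounce: vy ← 0.63·23.867 = 15.036
Arc 2: start y=0.000, vy=15.036 → t=3.065, apex=11.523, x_land=105.951, impact vy=-15.036
  bounce: vy ← 0.63·15.036 = 9.473
Arc 3: start y=0.000, vy=9.473 → t=1.931, apex=4.573, x_land=132.235, impact vy=-9.473
  bounce: vy ← 0.63·9.473 = 5.968
Arc 4: start y=0.000, vy=5.968 → t=1.217, apex=1.815, x_land=148.794, impact vy=-5.968
  bounce: vy ← 0.63·5.968 = 3.760
Arc 5: start y=0.000, vy=3.760 → t=0.767, apex=0.720, x_land=159.226, impact vy=-3.760
  bounce: vy ← 0.63·3.760 = 2.369
Arc 6: start y=0.000, vy=2.369 → t=0.483, apex=0.286, x_land=165.798, impact vy=-2.369
  bounce: vy ← 0.63·2.369 = 1.492

1 4.719 29.032 64.230
2 3.065 11.523 105.951
3 1.931 4.573 132.235
4 1.217 1.815 148.794
5 0.767 0.720 159.226
6 0.483 0.286 165.798
final: 165.798 1.492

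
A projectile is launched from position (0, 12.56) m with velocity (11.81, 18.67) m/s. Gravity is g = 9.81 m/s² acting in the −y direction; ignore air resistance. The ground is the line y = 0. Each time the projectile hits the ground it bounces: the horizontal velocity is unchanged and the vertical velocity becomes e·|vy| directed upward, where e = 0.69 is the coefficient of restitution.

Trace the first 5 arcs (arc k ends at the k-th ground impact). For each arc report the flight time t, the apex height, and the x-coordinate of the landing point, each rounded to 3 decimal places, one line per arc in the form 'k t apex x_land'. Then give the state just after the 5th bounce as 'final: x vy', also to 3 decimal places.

1 4.390 30.326 51.842
2 3.431 14.438 92.366
3 2.368 6.874 120.328
4 1.634 3.273 139.622
5 1.127 1.558 152.934
final: 152.934 3.815

Arc 1: start y=12.560, vy=18.670 → t=4.390, apex=30.326, x_land=51.842, impact vy=-24.393
  bounce: vy ← 0.69·24.393 = 16.831
Arc 2: start y=0.000, vy=16.831 → t=3.431, apex=14.438, x_land=92.366, impact vy=-16.831
  bounce: vy ← 0.69·16.831 = 11.613
Arc 3: start y=0.000, vy=11.613 → t=2.368, apex=6.874, x_land=120.328, impact vy=-11.613
  bounce: vy ← 0.69·11.613 = 8.013
Arc 4: start y=0.000, vy=8.013 → t=1.634, apex=3.273, x_land=139.622, impact vy=-8.013
  bounce: vy ← 0.69·8.013 = 5.529
Arc 5: start y=0.000, vy=5.529 → t=1.127, apex=1.558, x_land=152.934, impact vy=-5.529
  bounce: vy ← 0.69·5.529 = 3.815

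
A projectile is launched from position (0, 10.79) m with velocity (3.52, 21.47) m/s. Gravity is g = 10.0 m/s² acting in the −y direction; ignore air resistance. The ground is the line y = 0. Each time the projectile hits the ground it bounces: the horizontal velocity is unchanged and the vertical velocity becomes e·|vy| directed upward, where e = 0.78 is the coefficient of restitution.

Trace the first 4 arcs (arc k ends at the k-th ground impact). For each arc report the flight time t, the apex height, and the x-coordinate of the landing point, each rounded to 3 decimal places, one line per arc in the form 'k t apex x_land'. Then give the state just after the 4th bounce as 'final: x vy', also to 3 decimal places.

Arc 1: start y=10.790, vy=21.470 → t=4.748, apex=33.838, x_land=16.715, impact vy=-26.015
  bounce: vy ← 0.78·26.015 = 20.291
Arc 2: start y=0.000, vy=20.291 → t=4.058, apex=20.587, x_land=31.000, impact vy=-20.291
  bounce: vy ← 0.78·20.291 = 15.827
Arc 3: start y=0.000, vy=15.827 → t=3.165, apex=12.525, x_land=42.142, impact vy=-15.827
  bounce: vy ← 0.78·15.827 = 12.345
Arc 4: start y=0.000, vy=12.345 → t=2.469, apex=7.620, x_land=50.833, impact vy=-12.345
  bounce: vy ← 0.78·12.345 = 9.629

1 4.748 33.838 16.715
2 4.058 20.587 31.000
3 3.165 12.525 42.142
4 2.469 7.620 50.833
final: 50.833 9.629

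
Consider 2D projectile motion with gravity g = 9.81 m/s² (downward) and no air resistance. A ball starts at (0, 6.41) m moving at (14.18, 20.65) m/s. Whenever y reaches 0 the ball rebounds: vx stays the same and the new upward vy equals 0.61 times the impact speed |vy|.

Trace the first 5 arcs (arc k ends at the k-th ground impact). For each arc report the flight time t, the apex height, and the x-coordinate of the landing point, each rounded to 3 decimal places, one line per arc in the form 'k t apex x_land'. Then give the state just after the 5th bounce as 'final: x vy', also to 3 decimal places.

Arc 1: start y=6.410, vy=20.650 → t=4.500, apex=28.144, x_land=63.815, impact vy=-23.499
  bounce: vy ← 0.61·23.499 = 14.334
Arc 2: start y=0.000, vy=14.334 → t=2.922, apex=10.472, x_land=105.254, impact vy=-14.334
  bounce: vy ← 0.61·14.334 = 8.744
Arc 3: start y=0.000, vy=8.744 → t=1.783, apex=3.897, x_land=130.532, impact vy=-8.744
  bounce: vy ← 0.61·8.744 = 5.334
Arc 4: start y=0.000, vy=5.334 → t=1.087, apex=1.450, x_land=145.952, impact vy=-5.334
  bounce: vy ← 0.61·5.334 = 3.254
Arc 5: start y=0.000, vy=3.254 → t=0.663, apex=0.540, x_land=155.358, impact vy=-3.254
  bounce: vy ← 0.61·3.254 = 1.985

1 4.500 28.144 63.815
2 2.922 10.472 105.254
3 1.783 3.897 130.532
4 1.087 1.450 145.952
5 0.663 0.540 155.358
final: 155.358 1.985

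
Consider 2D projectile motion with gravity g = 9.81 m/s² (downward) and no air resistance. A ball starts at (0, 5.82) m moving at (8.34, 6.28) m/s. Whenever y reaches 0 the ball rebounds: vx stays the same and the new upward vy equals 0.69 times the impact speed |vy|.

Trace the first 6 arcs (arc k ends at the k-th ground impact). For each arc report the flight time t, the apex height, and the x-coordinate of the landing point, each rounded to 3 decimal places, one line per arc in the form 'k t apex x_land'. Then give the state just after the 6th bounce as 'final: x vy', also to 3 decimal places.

1 1.904 7.830 15.876
2 1.744 3.728 30.418
3 1.203 1.775 40.451
4 0.830 0.845 47.375
5 0.573 0.402 52.152
6 0.395 0.192 55.448
final: 55.448 1.338

Arc 1: start y=5.820, vy=6.280 → t=1.904, apex=7.830, x_land=15.876, impact vy=-12.395
  bounce: vy ← 0.69·12.395 = 8.552
Arc 2: start y=0.000, vy=8.552 → t=1.744, apex=3.728, x_land=30.418, impact vy=-8.552
  bounce: vy ← 0.69·8.552 = 5.901
Arc 3: start y=0.000, vy=5.901 → t=1.203, apex=1.775, x_land=40.451, impact vy=-5.901
  bounce: vy ← 0.69·5.901 = 4.072
Arc 4: start y=0.000, vy=4.072 → t=0.830, apex=0.845, x_land=47.375, impact vy=-4.072
  bounce: vy ← 0.69·4.072 = 2.810
Arc 5: start y=0.000, vy=2.810 → t=0.573, apex=0.402, x_land=52.152, impact vy=-2.810
  bounce: vy ← 0.69·2.810 = 1.939
Arc 6: start y=0.000, vy=1.939 → t=0.395, apex=0.192, x_land=55.448, impact vy=-1.939
  bounce: vy ← 0.69·1.939 = 1.338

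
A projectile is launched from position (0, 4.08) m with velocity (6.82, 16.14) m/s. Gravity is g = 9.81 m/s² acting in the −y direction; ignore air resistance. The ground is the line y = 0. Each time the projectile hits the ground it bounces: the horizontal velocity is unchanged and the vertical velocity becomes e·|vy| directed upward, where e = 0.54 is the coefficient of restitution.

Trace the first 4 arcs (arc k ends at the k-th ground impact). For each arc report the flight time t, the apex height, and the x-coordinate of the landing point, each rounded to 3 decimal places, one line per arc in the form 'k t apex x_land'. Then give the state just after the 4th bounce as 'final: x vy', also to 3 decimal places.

1 3.526 17.357 24.050
2 2.032 5.061 37.906
3 1.097 1.476 45.388
4 0.592 0.430 49.428
final: 49.428 1.569

Arc 1: start y=4.080, vy=16.140 → t=3.526, apex=17.357, x_land=24.050, impact vy=-18.454
  bounce: vy ← 0.54·18.454 = 9.965
Arc 2: start y=0.000, vy=9.965 → t=2.032, apex=5.061, x_land=37.906, impact vy=-9.965
  bounce: vy ← 0.54·9.965 = 5.381
Arc 3: start y=0.000, vy=5.381 → t=1.097, apex=1.476, x_land=45.388, impact vy=-5.381
  bounce: vy ← 0.54·5.381 = 2.906
Arc 4: start y=0.000, vy=2.906 → t=0.592, apex=0.430, x_land=49.428, impact vy=-2.906
  bounce: vy ← 0.54·2.906 = 1.569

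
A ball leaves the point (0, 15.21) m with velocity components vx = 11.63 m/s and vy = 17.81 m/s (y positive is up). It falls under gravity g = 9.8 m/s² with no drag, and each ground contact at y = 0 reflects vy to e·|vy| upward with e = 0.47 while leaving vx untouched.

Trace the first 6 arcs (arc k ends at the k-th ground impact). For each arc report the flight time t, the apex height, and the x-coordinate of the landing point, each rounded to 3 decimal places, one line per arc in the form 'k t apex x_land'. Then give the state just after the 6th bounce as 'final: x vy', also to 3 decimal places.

Arc 1: start y=15.210, vy=17.810 → t=4.349, apex=31.393, x_land=50.573, impact vy=-24.805
  bounce: vy ← 0.47·24.805 = 11.659
Arc 2: start y=0.000, vy=11.659 → t=2.379, apex=6.935, x_land=78.245, impact vy=-11.659
  bounce: vy ← 0.47·11.659 = 5.480
Arc 3: start y=0.000, vy=5.480 → t=1.118, apex=1.532, x_land=91.250, impact vy=-5.480
  bounce: vy ← 0.47·5.480 = 2.575
Arc 4: start y=0.000, vy=2.575 → t=0.526, apex=0.338, x_land=97.363, impact vy=-2.575
  bounce: vy ← 0.47·2.575 = 1.210
Arc 5: start y=0.000, vy=1.210 → t=0.247, apex=0.075, x_land=100.236, impact vy=-1.210
  bounce: vy ← 0.47·1.210 = 0.569
Arc 6: start y=0.000, vy=0.569 → t=0.116, apex=0.017, x_land=101.586, impact vy=-0.569
  bounce: vy ← 0.47·0.569 = 0.267

1 4.349 31.393 50.573
2 2.379 6.935 78.245
3 1.118 1.532 91.250
4 0.526 0.338 97.363
5 0.247 0.075 100.236
6 0.116 0.017 101.586
final: 101.586 0.267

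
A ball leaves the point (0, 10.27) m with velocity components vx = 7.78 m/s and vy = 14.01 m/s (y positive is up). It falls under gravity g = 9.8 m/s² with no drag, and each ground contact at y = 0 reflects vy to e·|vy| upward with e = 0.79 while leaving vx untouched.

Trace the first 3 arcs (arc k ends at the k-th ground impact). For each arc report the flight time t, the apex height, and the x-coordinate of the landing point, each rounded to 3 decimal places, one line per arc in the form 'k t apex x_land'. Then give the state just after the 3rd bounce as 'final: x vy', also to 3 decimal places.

Arc 1: start y=10.270, vy=14.010 → t=3.464, apex=20.284, x_land=26.952, impact vy=-19.939
  bounce: vy ← 0.79·19.939 = 15.752
Arc 2: start y=0.000, vy=15.752 → t=3.215, apex=12.659, x_land=51.962, impact vy=-15.752
  bounce: vy ← 0.79·15.752 = 12.444
Arc 3: start y=0.000, vy=12.444 → t=2.540, apex=7.901, x_land=71.720, impact vy=-12.444
  bounce: vy ← 0.79·12.444 = 9.831

1 3.464 20.284 26.952
2 3.215 12.659 51.962
3 2.540 7.901 71.720
final: 71.720 9.831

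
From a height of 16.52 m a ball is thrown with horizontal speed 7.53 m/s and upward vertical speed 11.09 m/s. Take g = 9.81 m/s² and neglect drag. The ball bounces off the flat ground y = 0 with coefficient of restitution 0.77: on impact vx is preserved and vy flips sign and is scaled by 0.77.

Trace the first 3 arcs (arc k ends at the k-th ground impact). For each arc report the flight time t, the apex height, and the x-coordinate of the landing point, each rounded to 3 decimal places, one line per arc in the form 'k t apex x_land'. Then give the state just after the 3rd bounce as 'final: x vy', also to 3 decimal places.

1 3.286 22.789 24.743
2 3.319 13.511 49.738
3 2.556 8.011 68.984
final: 68.984 9.653

Arc 1: start y=16.520, vy=11.090 → t=3.286, apex=22.789, x_land=24.743, impact vy=-21.145
  bounce: vy ← 0.77·21.145 = 16.282
Arc 2: start y=0.000, vy=16.282 → t=3.319, apex=13.511, x_land=49.738, impact vy=-16.282
  bounce: vy ← 0.77·16.282 = 12.537
Arc 3: start y=0.000, vy=12.537 → t=2.556, apex=8.011, x_land=68.984, impact vy=-12.537
  bounce: vy ← 0.77·12.537 = 9.653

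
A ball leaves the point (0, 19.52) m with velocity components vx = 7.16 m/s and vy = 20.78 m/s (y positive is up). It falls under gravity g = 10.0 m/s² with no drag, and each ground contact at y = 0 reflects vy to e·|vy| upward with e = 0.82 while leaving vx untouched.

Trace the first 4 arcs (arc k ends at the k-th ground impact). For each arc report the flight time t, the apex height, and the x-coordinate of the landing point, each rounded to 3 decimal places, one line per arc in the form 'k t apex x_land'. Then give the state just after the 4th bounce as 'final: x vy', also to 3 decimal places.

Arc 1: start y=19.520, vy=20.780 → t=4.945, apex=41.110, x_land=35.409, impact vy=-28.674
  bounce: vy ← 0.82·28.674 = 23.513
Arc 2: start y=0.000, vy=23.513 → t=4.703, apex=27.643, x_land=69.080, impact vy=-23.513
  bounce: vy ← 0.82·23.513 = 19.281
Arc 3: start y=0.000, vy=19.281 → t=3.856, apex=18.587, x_land=96.689, impact vy=-19.281
  bounce: vy ← 0.82·19.281 = 15.810
Arc 4: start y=0.000, vy=15.810 → t=3.162, apex=12.498, x_land=119.329, impact vy=-15.810
  bounce: vy ← 0.82·15.810 = 12.964

1 4.945 41.110 35.409
2 4.703 27.643 69.080
3 3.856 18.587 96.689
4 3.162 12.498 119.329
final: 119.329 12.964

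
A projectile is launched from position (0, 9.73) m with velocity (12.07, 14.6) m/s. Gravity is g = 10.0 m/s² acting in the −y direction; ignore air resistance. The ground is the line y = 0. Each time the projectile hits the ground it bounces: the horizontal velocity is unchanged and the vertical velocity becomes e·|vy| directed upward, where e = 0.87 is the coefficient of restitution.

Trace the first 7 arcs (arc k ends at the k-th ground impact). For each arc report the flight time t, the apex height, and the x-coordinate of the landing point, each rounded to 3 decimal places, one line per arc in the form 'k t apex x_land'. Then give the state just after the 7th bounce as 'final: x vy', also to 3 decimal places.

Arc 1: start y=9.730, vy=14.600 → t=3.479, apex=20.388, x_land=41.995, impact vy=-20.193
  bounce: vy ← 0.87·20.193 = 17.568
Arc 2: start y=0.000, vy=17.568 → t=3.514, apex=15.432, x_land=84.404, impact vy=-17.568
  bounce: vy ← 0.87·17.568 = 15.284
Arc 3: start y=0.000, vy=15.284 → t=3.057, apex=11.680, x_land=121.300, impact vy=-15.284
  bounce: vy ← 0.87·15.284 = 13.297
Arc 4: start y=0.000, vy=13.297 → t=2.659, apex=8.841, x_land=153.400, impact vy=-13.297
  bounce: vy ← 0.87·13.297 = 11.569
Arc 5: start y=0.000, vy=11.569 → t=2.314, apex=6.692, x_land=181.326, impact vy=-11.569
  bounce: vy ← 0.87·11.569 = 10.065
Arc 6: start y=0.000, vy=10.065 → t=2.013, apex=5.065, x_land=205.622, impact vy=-10.065
  bounce: vy ← 0.87·10.065 = 8.756
Arc 7: start y=0.000, vy=8.756 → t=1.751, apex=3.834, x_land=226.760, impact vy=-8.756
  bounce: vy ← 0.87·8.756 = 7.618

1 3.479 20.388 41.995
2 3.514 15.432 84.404
3 3.057 11.680 121.300
4 2.659 8.841 153.400
5 2.314 6.692 181.326
6 2.013 5.065 205.622
7 1.751 3.834 226.760
final: 226.760 7.618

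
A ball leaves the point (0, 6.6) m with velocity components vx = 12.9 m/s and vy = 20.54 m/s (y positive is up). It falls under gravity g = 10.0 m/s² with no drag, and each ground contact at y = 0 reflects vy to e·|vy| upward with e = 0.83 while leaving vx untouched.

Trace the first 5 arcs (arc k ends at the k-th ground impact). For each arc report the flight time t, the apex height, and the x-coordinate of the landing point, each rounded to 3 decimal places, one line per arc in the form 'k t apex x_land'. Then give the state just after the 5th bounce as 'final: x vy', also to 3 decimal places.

1 4.407 27.695 56.857
2 3.907 19.079 107.254
3 3.243 13.143 149.084
4 2.691 9.054 183.803
5 2.234 6.238 212.620
final: 212.620 9.270

Arc 1: start y=6.600, vy=20.540 → t=4.407, apex=27.695, x_land=56.857, impact vy=-23.535
  bounce: vy ← 0.83·23.535 = 19.534
Arc 2: start y=0.000, vy=19.534 → t=3.907, apex=19.079, x_land=107.254, impact vy=-19.534
  bounce: vy ← 0.83·19.534 = 16.213
Arc 3: start y=0.000, vy=16.213 → t=3.243, apex=13.143, x_land=149.084, impact vy=-16.213
  bounce: vy ← 0.83·16.213 = 13.457
Arc 4: start y=0.000, vy=13.457 → t=2.691, apex=9.054, x_land=183.803, impact vy=-13.457
  bounce: vy ← 0.83·13.457 = 11.169
Arc 5: start y=0.000, vy=11.169 → t=2.234, apex=6.238, x_land=212.620, impact vy=-11.169
  bounce: vy ← 0.83·11.169 = 9.270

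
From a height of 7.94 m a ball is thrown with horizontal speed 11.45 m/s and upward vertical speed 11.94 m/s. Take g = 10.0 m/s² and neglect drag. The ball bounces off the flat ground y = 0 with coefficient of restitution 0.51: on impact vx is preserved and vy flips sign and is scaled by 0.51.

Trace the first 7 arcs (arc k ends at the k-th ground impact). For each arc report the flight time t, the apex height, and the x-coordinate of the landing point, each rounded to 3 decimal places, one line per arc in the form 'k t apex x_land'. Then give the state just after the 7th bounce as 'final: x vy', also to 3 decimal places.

1 2.930 15.068 33.548
2 1.771 3.919 53.823
3 0.903 1.019 64.163
4 0.461 0.265 69.436
5 0.235 0.069 72.126
6 0.120 0.018 73.497
7 0.061 0.005 74.197
final: 74.197 0.156

Arc 1: start y=7.940, vy=11.940 → t=2.930, apex=15.068, x_land=33.548, impact vy=-17.360
  bounce: vy ← 0.51·17.360 = 8.854
Arc 2: start y=0.000, vy=8.854 → t=1.771, apex=3.919, x_land=53.823, impact vy=-8.854
  bounce: vy ← 0.51·8.854 = 4.515
Arc 3: start y=0.000, vy=4.515 → t=0.903, apex=1.019, x_land=64.163, impact vy=-4.515
  bounce: vy ← 0.51·4.515 = 2.303
Arc 4: start y=0.000, vy=2.303 → t=0.461, apex=0.265, x_land=69.436, impact vy=-2.303
  bounce: vy ← 0.51·2.303 = 1.174
Arc 5: start y=0.000, vy=1.174 → t=0.235, apex=0.069, x_land=72.126, impact vy=-1.174
  bounce: vy ← 0.51·1.174 = 0.599
Arc 6: start y=0.000, vy=0.599 → t=0.120, apex=0.018, x_land=73.497, impact vy=-0.599
  bounce: vy ← 0.51·0.599 = 0.305
Arc 7: start y=0.000, vy=0.305 → t=0.061, apex=0.005, x_land=74.197, impact vy=-0.305
  bounce: vy ← 0.51·0.305 = 0.156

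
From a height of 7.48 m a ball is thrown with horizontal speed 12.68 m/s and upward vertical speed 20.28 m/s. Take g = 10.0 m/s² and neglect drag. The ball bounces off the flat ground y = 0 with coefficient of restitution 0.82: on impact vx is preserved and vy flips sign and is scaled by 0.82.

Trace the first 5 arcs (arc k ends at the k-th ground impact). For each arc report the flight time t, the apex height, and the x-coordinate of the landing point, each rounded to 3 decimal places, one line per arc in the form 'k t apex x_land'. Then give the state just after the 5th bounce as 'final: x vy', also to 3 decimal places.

1 4.396 28.044 55.745
2 3.884 18.857 104.994
3 3.185 12.679 145.378
4 2.612 8.526 178.493
5 2.142 5.733 205.647
final: 205.647 8.780

Arc 1: start y=7.480, vy=20.280 → t=4.396, apex=28.044, x_land=55.745, impact vy=-23.683
  bounce: vy ← 0.82·23.683 = 19.420
Arc 2: start y=0.000, vy=19.420 → t=3.884, apex=18.857, x_land=104.994, impact vy=-19.420
  bounce: vy ← 0.82·19.420 = 15.924
Arc 3: start y=0.000, vy=15.924 → t=3.185, apex=12.679, x_land=145.378, impact vy=-15.924
  bounce: vy ← 0.82·15.924 = 13.058
Arc 4: start y=0.000, vy=13.058 → t=2.612, apex=8.526, x_land=178.493, impact vy=-13.058
  bounce: vy ← 0.82·13.058 = 10.708
Arc 5: start y=0.000, vy=10.708 → t=2.142, apex=5.733, x_land=205.647, impact vy=-10.708
  bounce: vy ← 0.82·10.708 = 8.780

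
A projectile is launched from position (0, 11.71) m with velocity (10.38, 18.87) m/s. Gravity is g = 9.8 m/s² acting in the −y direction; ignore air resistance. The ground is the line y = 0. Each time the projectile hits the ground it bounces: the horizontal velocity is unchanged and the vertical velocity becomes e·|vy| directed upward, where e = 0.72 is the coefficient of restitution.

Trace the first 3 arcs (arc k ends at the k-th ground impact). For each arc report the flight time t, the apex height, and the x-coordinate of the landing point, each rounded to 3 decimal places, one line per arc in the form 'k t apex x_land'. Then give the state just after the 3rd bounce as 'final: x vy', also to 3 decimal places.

1 4.395 29.877 45.618
2 3.556 15.488 82.527
3 2.560 8.029 109.101
final: 109.101 9.032

Arc 1: start y=11.710, vy=18.870 → t=4.395, apex=29.877, x_land=45.618, impact vy=-24.199
  bounce: vy ← 0.72·24.199 = 17.423
Arc 2: start y=0.000, vy=17.423 → t=3.556, apex=15.488, x_land=82.527, impact vy=-17.423
  bounce: vy ← 0.72·17.423 = 12.545
Arc 3: start y=0.000, vy=12.545 → t=2.560, apex=8.029, x_land=109.101, impact vy=-12.545
  bounce: vy ← 0.72·12.545 = 9.032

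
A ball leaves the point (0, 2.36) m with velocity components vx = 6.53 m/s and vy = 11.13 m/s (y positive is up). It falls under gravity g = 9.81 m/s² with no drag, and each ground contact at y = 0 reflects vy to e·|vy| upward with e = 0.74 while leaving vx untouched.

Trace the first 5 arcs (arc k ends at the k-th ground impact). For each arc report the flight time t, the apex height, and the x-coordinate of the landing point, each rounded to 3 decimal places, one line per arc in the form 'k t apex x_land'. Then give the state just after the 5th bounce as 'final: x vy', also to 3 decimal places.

Arc 1: start y=2.360, vy=11.130 → t=2.464, apex=8.674, x_land=16.092, impact vy=-13.045
  bounce: vy ← 0.74·13.045 = 9.654
Arc 2: start y=0.000, vy=9.654 → t=1.968, apex=4.750, x_land=28.944, impact vy=-9.654
  bounce: vy ← 0.74·9.654 = 7.144
Arc 3: start y=0.000, vy=7.144 → t=1.456, apex=2.601, x_land=38.454, impact vy=-7.144
  bounce: vy ← 0.74·7.144 = 5.286
Arc 4: start y=0.000, vy=5.286 → t=1.078, apex=1.424, x_land=45.492, impact vy=-5.286
  bounce: vy ← 0.74·5.286 = 3.912
Arc 5: start y=0.000, vy=3.912 → t=0.798, apex=0.780, x_land=50.700, impact vy=-3.912
  bounce: vy ← 0.74·3.912 = 2.895

1 2.464 8.674 16.092
2 1.968 4.750 28.944
3 1.456 2.601 38.454
4 1.078 1.424 45.492
5 0.798 0.780 50.700
final: 50.700 2.895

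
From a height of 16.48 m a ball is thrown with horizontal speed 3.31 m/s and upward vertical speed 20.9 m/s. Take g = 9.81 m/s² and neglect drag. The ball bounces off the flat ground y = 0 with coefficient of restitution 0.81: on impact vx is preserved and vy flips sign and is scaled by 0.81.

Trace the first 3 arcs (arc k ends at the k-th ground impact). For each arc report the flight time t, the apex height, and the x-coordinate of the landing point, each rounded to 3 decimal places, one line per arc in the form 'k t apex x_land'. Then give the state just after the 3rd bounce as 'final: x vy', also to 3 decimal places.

Arc 1: start y=16.480, vy=20.900 → t=4.941, apex=38.744, x_land=16.355, impact vy=-27.571
  bounce: vy ← 0.81·27.571 = 22.332
Arc 2: start y=0.000, vy=22.332 → t=4.553, apex=25.420, x_land=31.425, impact vy=-22.332
  bounce: vy ← 0.81·22.332 = 18.089
Arc 3: start y=0.000, vy=18.089 → t=3.688, apex=16.678, x_land=43.632, impact vy=-18.089
  bounce: vy ← 0.81·18.089 = 14.652

1 4.941 38.744 16.355
2 4.553 25.420 31.425
3 3.688 16.678 43.632
final: 43.632 14.652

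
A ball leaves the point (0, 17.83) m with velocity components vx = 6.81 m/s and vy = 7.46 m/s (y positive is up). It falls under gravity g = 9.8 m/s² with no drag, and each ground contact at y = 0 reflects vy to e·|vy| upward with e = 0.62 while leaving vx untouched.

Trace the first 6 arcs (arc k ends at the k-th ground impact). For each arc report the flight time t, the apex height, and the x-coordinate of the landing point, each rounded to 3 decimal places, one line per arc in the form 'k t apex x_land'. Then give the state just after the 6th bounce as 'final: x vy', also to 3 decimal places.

Arc 1: start y=17.830, vy=7.460 → t=2.815, apex=20.669, x_land=19.171, impact vy=-20.128
  bounce: vy ← 0.62·20.128 = 12.479
Arc 2: start y=0.000, vy=12.479 → t=2.547, apex=7.945, x_land=36.514, impact vy=-12.479
  bounce: vy ← 0.62·12.479 = 7.737
Arc 3: start y=0.000, vy=7.737 → t=1.579, apex=3.054, x_land=47.267, impact vy=-7.737
  bounce: vy ← 0.62·7.737 = 4.797
Arc 4: start y=0.000, vy=4.797 → t=0.979, apex=1.174, x_land=53.934, impact vy=-4.797
  bounce: vy ← 0.62·4.797 = 2.974
Arc 5: start y=0.000, vy=2.974 → t=0.607, apex=0.451, x_land=58.067, impact vy=-2.974
  bounce: vy ← 0.62·2.974 = 1.844
Arc 6: start y=0.000, vy=1.844 → t=0.376, apex=0.173, x_land=60.630, impact vy=-1.844
  bounce: vy ← 0.62·1.844 = 1.143

1 2.815 20.669 19.171
2 2.547 7.945 36.514
3 1.579 3.054 47.267
4 0.979 1.174 53.934
5 0.607 0.451 58.067
6 0.376 0.173 60.630
final: 60.630 1.143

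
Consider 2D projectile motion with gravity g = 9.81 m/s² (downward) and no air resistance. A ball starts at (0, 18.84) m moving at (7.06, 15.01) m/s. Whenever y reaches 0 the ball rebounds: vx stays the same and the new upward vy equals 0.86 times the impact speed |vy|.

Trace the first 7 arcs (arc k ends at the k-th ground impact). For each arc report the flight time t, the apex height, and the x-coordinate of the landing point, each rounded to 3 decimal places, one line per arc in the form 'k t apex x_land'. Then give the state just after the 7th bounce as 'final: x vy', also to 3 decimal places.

Arc 1: start y=18.840, vy=15.010 → t=4.016, apex=30.323, x_land=28.356, impact vy=-24.391
  bounce: vy ← 0.86·24.391 = 20.977
Arc 2: start y=0.000, vy=20.977 → t=4.277, apex=22.427, x_land=58.549, impact vy=-20.977
  bounce: vy ← 0.86·20.977 = 18.040
Arc 3: start y=0.000, vy=18.040 → t=3.678, apex=16.587, x_land=84.514, impact vy=-18.040
  bounce: vy ← 0.86·18.040 = 15.514
Arc 4: start y=0.000, vy=15.514 → t=3.163, apex=12.268, x_land=106.845, impact vy=-15.514
  bounce: vy ← 0.86·15.514 = 13.342
Arc 5: start y=0.000, vy=13.342 → t=2.720, apex=9.073, x_land=126.049, impact vy=-13.342
  bounce: vy ← 0.86·13.342 = 11.474
Arc 6: start y=0.000, vy=11.474 → t=2.339, apex=6.711, x_land=142.565, impact vy=-11.474
  bounce: vy ← 0.86·11.474 = 9.868
Arc 7: start y=0.000, vy=9.868 → t=2.012, apex=4.963, x_land=156.768, impact vy=-9.868
  bounce: vy ← 0.86·9.868 = 8.486

1 4.016 30.323 28.356
2 4.277 22.427 58.549
3 3.678 16.587 84.514
4 3.163 12.268 106.845
5 2.720 9.073 126.049
6 2.339 6.711 142.565
7 2.012 4.963 156.768
final: 156.768 8.486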